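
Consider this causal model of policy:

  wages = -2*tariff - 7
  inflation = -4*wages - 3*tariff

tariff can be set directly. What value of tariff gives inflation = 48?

tariff = 4

Substituting into the inflation equation gives inflation = 5*tariff + 28.
Solve 5*tariff + 28 = 48: tariff = (48 - 28) / 5 = 4.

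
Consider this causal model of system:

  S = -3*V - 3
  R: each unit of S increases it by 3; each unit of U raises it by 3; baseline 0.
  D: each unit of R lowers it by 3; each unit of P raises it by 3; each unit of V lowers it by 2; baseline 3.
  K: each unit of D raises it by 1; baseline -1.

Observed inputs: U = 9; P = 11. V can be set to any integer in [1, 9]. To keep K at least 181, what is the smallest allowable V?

V = 8

Substituting into the R equation gives R = -9*V + 18.
Substituting into the D equation gives D = 25*V - 18.
Substituting into the K equation gives K = 25*V - 19.
Require 25*V - 19 ≥ 181, so V ≥ 8.
The smallest integer in [1, 9] satisfying this is 8.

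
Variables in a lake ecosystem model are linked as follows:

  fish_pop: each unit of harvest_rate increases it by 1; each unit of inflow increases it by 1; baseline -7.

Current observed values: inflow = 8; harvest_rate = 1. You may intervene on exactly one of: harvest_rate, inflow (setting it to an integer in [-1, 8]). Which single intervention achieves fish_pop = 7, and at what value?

set harvest_rate = 6

Intervening on harvest_rate: with other inputs at their observed values, fish_pop = harvest_rate + 1. Solving for 7 gives harvest_rate = 6, within [-1, 8].
Intervening on inflow: fish_pop = inflow - 6. Reaching 7 requires inflow = 13, outside [-1, 8].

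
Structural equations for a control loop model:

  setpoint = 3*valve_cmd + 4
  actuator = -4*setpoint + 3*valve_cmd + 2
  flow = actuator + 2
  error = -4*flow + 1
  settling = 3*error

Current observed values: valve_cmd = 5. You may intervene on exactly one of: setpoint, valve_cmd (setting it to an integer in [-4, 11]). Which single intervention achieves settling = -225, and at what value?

Intervening on setpoint: with other inputs at their observed values, settling = 48*setpoint - 225. Solving for -225 gives setpoint = 0, within [-4, 11].
Intervening on valve_cmd: settling = 108*valve_cmd + 147. Reaching -225 requires valve_cmd = -31/9, not an integer.

set setpoint = 0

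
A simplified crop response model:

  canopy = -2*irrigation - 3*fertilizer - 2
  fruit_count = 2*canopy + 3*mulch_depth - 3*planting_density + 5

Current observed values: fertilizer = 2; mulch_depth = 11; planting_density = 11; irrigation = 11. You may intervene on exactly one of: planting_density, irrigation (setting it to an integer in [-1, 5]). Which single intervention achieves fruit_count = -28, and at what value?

Intervening on planting_density: with other inputs at their observed values, fruit_count = -3*planting_density - 22. Solving for -28 gives planting_density = 2, within [-1, 5].
Intervening on irrigation: fruit_count = -4*irrigation - 11. Reaching -28 requires irrigation = 17/4, not an integer.

set planting_density = 2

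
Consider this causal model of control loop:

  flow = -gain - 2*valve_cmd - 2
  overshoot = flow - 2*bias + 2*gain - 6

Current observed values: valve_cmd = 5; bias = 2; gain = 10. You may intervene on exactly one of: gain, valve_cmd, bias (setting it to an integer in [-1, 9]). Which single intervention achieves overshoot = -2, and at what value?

Intervening on gain: overshoot = gain - 22. Reaching -2 requires gain = 20, outside [-1, 9].
Intervening on valve_cmd: with other inputs at their observed values, overshoot = -2*valve_cmd - 2. Solving for -2 gives valve_cmd = 0, within [-1, 9].
Intervening on bias: overshoot = -2*bias - 8. Reaching -2 requires bias = -3, outside [-1, 9].

set valve_cmd = 0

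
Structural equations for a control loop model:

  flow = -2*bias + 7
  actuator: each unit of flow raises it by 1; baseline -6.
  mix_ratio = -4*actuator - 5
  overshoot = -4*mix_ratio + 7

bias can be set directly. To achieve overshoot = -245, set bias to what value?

bias = 9

Substituting into the actuator equation gives actuator = -2*bias + 1.
This gives mix_ratio = 8*bias - 9.
So overshoot = -32*bias + 43.
Solve -32*bias + 43 = -245: bias = (-245 - 43) / -32 = 9.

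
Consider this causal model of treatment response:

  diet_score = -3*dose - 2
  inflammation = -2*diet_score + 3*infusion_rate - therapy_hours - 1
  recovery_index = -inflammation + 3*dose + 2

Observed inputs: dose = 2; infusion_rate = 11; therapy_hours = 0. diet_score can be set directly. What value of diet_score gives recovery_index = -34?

Intervening on diet_score fixes its value directly, overriding its dependence on dose.
Substituting into the inflammation equation gives inflammation = -2*diet_score + 32.
So recovery_index = 2*diet_score - 24.
Solve 2*diet_score - 24 = -34: diet_score = (-34 + 24) / 2 = -5.

diet_score = -5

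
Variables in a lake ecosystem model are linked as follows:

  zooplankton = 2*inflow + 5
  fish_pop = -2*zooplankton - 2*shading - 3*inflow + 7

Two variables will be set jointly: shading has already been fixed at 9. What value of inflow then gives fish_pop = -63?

With shading held at 9:
Substituting into the fish_pop equation gives fish_pop = -7*inflow - 21.
Solve -7*inflow - 21 = -63: inflow = (-63 + 21) / -7 = 6.

inflow = 6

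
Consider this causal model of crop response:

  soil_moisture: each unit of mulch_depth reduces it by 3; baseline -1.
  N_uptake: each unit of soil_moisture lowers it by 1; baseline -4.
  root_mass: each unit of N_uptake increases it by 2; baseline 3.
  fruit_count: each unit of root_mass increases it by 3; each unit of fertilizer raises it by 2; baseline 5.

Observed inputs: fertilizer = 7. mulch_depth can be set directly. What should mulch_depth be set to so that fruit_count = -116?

Substituting into the N_uptake equation gives N_uptake = 3*mulch_depth - 3.
Substituting into the root_mass equation gives root_mass = 6*mulch_depth - 3.
This gives fruit_count = 18*mulch_depth + 10.
Solve 18*mulch_depth + 10 = -116: mulch_depth = (-116 - 10) / 18 = -7.

mulch_depth = -7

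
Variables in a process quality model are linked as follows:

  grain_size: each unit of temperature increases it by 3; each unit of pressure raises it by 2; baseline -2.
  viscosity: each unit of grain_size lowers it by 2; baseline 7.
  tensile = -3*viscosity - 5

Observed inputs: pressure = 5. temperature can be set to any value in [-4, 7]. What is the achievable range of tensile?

-50 to 148

Substituting into the grain_size equation gives grain_size = 3*temperature + 8.
Substituting into the viscosity equation gives viscosity = -6*temperature - 9.
tensile becomes 18*temperature + 22.
Linear in temperature, so extremes are at the endpoints: temperature = -4 gives tensile = -50; temperature = 7 gives tensile = 148.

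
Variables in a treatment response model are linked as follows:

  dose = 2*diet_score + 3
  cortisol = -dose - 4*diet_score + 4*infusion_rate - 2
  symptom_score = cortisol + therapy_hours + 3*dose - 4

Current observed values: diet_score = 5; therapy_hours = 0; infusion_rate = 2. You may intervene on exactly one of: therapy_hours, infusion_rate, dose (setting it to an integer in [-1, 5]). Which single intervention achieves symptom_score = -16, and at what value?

set dose = 1

Intervening on therapy_hours: symptom_score = therapy_hours + 8. Reaching -16 requires therapy_hours = -24, outside [-1, 5].
Intervening on infusion_rate: symptom_score = 4*infusion_rate. Reaching -16 requires infusion_rate = -4, outside [-1, 5].
Intervening on dose: with other inputs at their observed values, symptom_score = 2*dose - 18. Solving for -16 gives dose = 1, within [-1, 5].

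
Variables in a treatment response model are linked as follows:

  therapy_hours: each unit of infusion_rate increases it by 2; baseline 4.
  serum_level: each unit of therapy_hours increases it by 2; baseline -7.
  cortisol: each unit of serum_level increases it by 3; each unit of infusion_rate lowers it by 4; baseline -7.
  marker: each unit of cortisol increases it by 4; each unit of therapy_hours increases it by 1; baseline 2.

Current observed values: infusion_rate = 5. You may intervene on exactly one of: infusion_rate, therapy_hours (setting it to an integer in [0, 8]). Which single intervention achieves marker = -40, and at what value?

Intervening on infusion_rate: marker = 34*infusion_rate - 10. Reaching -40 requires infusion_rate = -15/17, not an integer.
Intervening on therapy_hours: with other inputs at their observed values, marker = 25*therapy_hours - 190. Solving for -40 gives therapy_hours = 6, within [0, 8].

set therapy_hours = 6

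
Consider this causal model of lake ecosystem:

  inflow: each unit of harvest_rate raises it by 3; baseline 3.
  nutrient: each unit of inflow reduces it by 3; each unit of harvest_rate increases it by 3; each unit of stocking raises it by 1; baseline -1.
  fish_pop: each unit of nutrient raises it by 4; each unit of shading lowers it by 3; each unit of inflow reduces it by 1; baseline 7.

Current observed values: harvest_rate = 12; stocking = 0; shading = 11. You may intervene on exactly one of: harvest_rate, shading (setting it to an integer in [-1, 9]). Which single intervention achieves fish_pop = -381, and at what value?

set shading = 7

Intervening on harvest_rate: fish_pop = -27*harvest_rate - 69. Reaching -381 requires harvest_rate = 104/9, not an integer.
Intervening on shading: with other inputs at their observed values, fish_pop = -3*shading - 360. Solving for -381 gives shading = 7, within [-1, 9].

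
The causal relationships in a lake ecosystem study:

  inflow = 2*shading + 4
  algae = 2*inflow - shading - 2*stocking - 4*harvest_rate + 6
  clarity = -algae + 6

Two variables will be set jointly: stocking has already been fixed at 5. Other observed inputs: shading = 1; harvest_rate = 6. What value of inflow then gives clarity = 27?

inflow = 4

With stocking held at 5:
Intervening on inflow fixes its value directly, overriding its dependence on shading.
Substituting into the algae equation gives algae = 2*inflow - 29.
clarity becomes -2*inflow + 35.
Solve -2*inflow + 35 = 27: inflow = (27 - 35) / -2 = 4.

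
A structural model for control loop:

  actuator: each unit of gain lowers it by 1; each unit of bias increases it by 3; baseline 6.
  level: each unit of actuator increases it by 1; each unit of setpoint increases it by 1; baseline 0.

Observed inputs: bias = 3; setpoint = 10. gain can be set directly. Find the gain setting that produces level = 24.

Substituting into the actuator equation gives actuator = -gain + 15.
So level = -gain + 25.
Solve -gain + 25 = 24: gain = (24 - 25) / -1 = 1.

gain = 1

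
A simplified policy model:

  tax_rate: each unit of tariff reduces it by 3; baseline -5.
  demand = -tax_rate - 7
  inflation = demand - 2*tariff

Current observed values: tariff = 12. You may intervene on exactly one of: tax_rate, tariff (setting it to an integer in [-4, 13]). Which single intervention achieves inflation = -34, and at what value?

Intervening on tax_rate: with other inputs at their observed values, inflation = -tax_rate - 31. Solving for -34 gives tax_rate = 3, within [-4, 13].
Intervening on tariff: inflation = tariff - 2. Reaching -34 requires tariff = -32, outside [-4, 13].

set tax_rate = 3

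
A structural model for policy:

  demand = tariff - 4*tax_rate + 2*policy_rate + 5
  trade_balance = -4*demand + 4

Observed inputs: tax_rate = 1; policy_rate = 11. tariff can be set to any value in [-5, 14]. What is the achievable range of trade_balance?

-144 to -68

Substituting into the demand equation gives demand = tariff + 23.
Substituting into the trade_balance equation gives trade_balance = -4*tariff - 88.
Linear in tariff, so extremes are at the endpoints: tariff = -5 gives trade_balance = -68; tariff = 14 gives trade_balance = -144.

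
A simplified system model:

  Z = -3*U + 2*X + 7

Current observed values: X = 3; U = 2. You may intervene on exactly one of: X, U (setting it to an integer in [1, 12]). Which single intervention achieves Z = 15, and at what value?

Intervening on X: with other inputs at their observed values, Z = 2*X + 1. Solving for 15 gives X = 7, within [1, 12].
Intervening on U: Z = -3*U + 13. Reaching 15 requires U = -2/3, not an integer.

set X = 7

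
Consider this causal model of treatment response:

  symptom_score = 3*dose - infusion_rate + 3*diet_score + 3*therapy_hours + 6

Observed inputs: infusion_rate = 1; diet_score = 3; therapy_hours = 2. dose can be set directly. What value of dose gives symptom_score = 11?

Substituting into the symptom_score equation gives symptom_score = 3*dose + 20.
Solve 3*dose + 20 = 11: dose = (11 - 20) / 3 = -3.

dose = -3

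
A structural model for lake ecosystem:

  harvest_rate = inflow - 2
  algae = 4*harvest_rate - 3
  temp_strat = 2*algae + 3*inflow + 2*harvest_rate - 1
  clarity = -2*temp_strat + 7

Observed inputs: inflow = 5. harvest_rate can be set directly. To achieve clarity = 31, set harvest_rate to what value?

harvest_rate = -2

Intervening on harvest_rate fixes its value directly, overriding its dependence on inflow.
Substituting into the temp_strat equation gives temp_strat = 10*harvest_rate + 8.
Substituting into the clarity equation gives clarity = -20*harvest_rate - 9.
Solve -20*harvest_rate - 9 = 31: harvest_rate = (31 + 9) / -20 = -2.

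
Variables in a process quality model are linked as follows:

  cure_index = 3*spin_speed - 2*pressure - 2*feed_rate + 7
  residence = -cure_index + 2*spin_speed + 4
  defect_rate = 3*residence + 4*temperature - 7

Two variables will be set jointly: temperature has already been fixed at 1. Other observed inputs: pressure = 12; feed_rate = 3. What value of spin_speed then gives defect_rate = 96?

With temperature held at 1:
Substituting into the cure_index equation gives cure_index = 3*spin_speed - 23.
Substituting into the residence equation gives residence = -spin_speed + 27.
Substituting into the defect_rate equation gives defect_rate = -3*spin_speed + 78.
Solve -3*spin_speed + 78 = 96: spin_speed = (96 - 78) / -3 = -6.

spin_speed = -6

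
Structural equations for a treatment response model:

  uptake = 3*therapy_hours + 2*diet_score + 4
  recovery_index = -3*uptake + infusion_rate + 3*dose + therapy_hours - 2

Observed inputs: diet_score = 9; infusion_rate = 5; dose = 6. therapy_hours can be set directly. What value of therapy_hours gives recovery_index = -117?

therapy_hours = 9

Substituting into the uptake equation gives uptake = 3*therapy_hours + 22.
Substituting into the recovery_index equation gives recovery_index = -8*therapy_hours - 45.
Solve -8*therapy_hours - 45 = -117: therapy_hours = (-117 + 45) / -8 = 9.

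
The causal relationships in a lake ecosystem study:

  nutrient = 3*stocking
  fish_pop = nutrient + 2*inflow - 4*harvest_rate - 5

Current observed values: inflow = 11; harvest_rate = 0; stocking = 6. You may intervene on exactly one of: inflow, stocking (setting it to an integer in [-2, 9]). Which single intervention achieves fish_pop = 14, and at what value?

Intervening on inflow: fish_pop = 2*inflow + 13. Reaching 14 requires inflow = 1/2, not an integer.
Intervening on stocking: with other inputs at their observed values, fish_pop = 3*stocking + 17. Solving for 14 gives stocking = -1, within [-2, 9].

set stocking = -1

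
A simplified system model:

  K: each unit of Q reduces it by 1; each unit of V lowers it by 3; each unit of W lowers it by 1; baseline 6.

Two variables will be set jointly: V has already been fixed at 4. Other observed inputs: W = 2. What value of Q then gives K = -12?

Q = 4

With V held at 4:
Substituting into the K equation gives K = -Q - 8.
Solve -Q - 8 = -12: Q = (-12 + 8) / -1 = 4.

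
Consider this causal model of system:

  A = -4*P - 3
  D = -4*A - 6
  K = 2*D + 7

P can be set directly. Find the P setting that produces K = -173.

P = -6

Substituting into the D equation gives D = 16*P + 6.
This gives K = 32*P + 19.
Solve 32*P + 19 = -173: P = (-173 - 19) / 32 = -6.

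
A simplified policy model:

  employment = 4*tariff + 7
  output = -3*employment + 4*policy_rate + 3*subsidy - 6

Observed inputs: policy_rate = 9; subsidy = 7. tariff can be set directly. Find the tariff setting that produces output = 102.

Substituting into the output equation gives output = -12*tariff + 30.
Solve -12*tariff + 30 = 102: tariff = (102 - 30) / -12 = -6.

tariff = -6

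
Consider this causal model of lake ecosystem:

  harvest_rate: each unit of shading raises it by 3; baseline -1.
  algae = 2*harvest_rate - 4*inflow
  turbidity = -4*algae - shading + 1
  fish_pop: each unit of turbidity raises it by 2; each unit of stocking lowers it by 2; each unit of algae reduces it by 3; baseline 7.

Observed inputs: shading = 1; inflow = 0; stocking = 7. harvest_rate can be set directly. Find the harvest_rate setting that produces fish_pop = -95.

Intervening on harvest_rate fixes its value directly, overriding its dependence on shading.
Substituting into the algae equation gives algae = 2*harvest_rate.
This gives turbidity = -8*harvest_rate.
So fish_pop = -22*harvest_rate - 7.
Solve -22*harvest_rate - 7 = -95: harvest_rate = (-95 + 7) / -22 = 4.

harvest_rate = 4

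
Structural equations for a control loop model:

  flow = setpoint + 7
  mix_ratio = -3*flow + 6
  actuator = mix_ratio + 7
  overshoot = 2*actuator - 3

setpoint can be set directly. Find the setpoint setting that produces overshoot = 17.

Substituting into the mix_ratio equation gives mix_ratio = -3*setpoint - 15.
actuator becomes -3*setpoint - 8.
Substituting into the overshoot equation gives overshoot = -6*setpoint - 19.
Solve -6*setpoint - 19 = 17: setpoint = (17 + 19) / -6 = -6.

setpoint = -6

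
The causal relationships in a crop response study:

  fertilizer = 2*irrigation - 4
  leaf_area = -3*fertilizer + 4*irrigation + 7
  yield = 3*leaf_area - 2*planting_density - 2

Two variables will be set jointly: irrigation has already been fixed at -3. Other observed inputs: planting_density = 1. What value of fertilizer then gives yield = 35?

fertilizer = -6

With irrigation held at -3:
Intervening on fertilizer fixes its value directly, overriding its dependence on irrigation.
Substituting into the leaf_area equation gives leaf_area = -3*fertilizer - 5.
So yield = -9*fertilizer - 19.
Solve -9*fertilizer - 19 = 35: fertilizer = (35 + 19) / -9 = -6.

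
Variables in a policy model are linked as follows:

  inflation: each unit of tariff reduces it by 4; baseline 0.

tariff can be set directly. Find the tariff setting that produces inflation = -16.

tariff = 4

Solve -4*tariff = -16: tariff = -16 / -4 = 4.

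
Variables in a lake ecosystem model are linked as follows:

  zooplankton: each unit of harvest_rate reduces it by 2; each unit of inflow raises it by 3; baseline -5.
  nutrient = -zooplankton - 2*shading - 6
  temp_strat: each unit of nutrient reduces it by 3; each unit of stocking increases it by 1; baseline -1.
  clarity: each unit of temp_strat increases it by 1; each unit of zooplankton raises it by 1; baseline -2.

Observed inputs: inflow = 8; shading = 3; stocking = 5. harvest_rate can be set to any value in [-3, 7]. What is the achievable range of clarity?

Substituting into the zooplankton equation gives zooplankton = -2*harvest_rate + 19.
So nutrient = 2*harvest_rate - 31.
temp_strat becomes -6*harvest_rate + 97.
So clarity = -8*harvest_rate + 114.
Linear in harvest_rate, so extremes are at the endpoints: harvest_rate = -3 gives clarity = 138; harvest_rate = 7 gives clarity = 58.

58 to 138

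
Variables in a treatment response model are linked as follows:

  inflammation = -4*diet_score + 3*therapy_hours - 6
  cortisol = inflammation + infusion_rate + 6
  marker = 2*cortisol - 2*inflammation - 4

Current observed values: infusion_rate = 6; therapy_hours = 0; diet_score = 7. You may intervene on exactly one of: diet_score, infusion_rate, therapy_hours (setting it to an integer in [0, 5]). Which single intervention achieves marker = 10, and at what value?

set infusion_rate = 1

Intervening on diet_score: the paths from diet_score to marker cancel (net effect zero), leaving marker = 20; 10 is unreachable this way.
Intervening on infusion_rate: with other inputs at their observed values, marker = 2*infusion_rate + 8. Solving for 10 gives infusion_rate = 1, within [0, 5].
Intervening on therapy_hours: the paths from therapy_hours to marker cancel (net effect zero), leaving marker = 20; 10 is unreachable this way.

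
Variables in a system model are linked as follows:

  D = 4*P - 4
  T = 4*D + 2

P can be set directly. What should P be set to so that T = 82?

P = 6

Substituting into the T equation gives T = 16*P - 14.
Solve 16*P - 14 = 82: P = (82 + 14) / 16 = 6.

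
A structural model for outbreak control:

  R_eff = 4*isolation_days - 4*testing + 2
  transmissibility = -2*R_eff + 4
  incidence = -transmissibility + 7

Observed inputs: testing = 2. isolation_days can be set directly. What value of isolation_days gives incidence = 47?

Substituting into the R_eff equation gives R_eff = 4*isolation_days - 6.
transmissibility becomes -8*isolation_days + 16.
Substituting into the incidence equation gives incidence = 8*isolation_days - 9.
Solve 8*isolation_days - 9 = 47: isolation_days = (47 + 9) / 8 = 7.

isolation_days = 7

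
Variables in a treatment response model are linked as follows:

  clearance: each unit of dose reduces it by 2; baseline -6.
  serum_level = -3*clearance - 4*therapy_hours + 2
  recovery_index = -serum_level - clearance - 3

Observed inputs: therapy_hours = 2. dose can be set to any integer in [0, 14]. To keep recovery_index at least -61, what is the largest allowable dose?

Substituting into the serum_level equation gives serum_level = 6*dose + 12.
This gives recovery_index = -4*dose - 9.
Require -4*dose - 9 ≥ -61, so dose ≤ 13.
The largest integer in [0, 14] satisfying this is 13.

dose = 13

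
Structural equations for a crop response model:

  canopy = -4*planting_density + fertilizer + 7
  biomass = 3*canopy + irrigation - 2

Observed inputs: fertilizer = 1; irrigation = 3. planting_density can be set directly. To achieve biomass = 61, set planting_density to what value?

planting_density = -3

Substituting into the canopy equation gives canopy = -4*planting_density + 8.
biomass becomes -12*planting_density + 25.
Solve -12*planting_density + 25 = 61: planting_density = (61 - 25) / -12 = -3.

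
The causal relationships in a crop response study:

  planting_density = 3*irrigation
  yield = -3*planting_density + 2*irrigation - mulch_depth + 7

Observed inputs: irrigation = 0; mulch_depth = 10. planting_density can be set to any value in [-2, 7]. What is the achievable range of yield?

Intervening on planting_density fixes its value directly, overriding its dependence on irrigation.
Substituting into the yield equation gives yield = -3*planting_density - 3.
Linear in planting_density, so extremes are at the endpoints: planting_density = -2 gives yield = 3; planting_density = 7 gives yield = -24.

-24 to 3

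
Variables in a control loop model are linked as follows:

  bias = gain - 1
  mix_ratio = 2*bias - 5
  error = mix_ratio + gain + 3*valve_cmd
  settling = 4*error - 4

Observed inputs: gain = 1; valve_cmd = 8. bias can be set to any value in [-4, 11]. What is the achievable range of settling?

44 to 164

Intervening on bias fixes its value directly, overriding its dependence on gain.
Substituting into the error equation gives error = 2*bias + 20.
This gives settling = 8*bias + 76.
Linear in bias, so extremes are at the endpoints: bias = -4 gives settling = 44; bias = 11 gives settling = 164.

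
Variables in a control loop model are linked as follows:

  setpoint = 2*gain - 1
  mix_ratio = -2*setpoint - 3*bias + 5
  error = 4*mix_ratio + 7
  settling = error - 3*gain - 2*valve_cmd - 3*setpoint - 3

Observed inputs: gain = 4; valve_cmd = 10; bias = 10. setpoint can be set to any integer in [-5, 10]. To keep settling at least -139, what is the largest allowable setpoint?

setpoint = 1

Intervening on setpoint fixes its value directly, overriding its dependence on gain.
Substituting into the mix_ratio equation gives mix_ratio = -2*setpoint - 25.
Substituting into the error equation gives error = -8*setpoint - 93.
Substituting into the settling equation gives settling = -11*setpoint - 128.
Require -11*setpoint - 128 ≥ -139, so setpoint ≤ 1.
The largest integer in [-5, 10] satisfying this is 1.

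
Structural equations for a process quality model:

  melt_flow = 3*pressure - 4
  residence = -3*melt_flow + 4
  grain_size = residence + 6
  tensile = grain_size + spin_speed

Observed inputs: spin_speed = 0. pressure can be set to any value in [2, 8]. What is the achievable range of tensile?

-50 to 4

Substituting into the residence equation gives residence = -9*pressure + 16.
Substituting into the grain_size equation gives grain_size = -9*pressure + 22.
tensile becomes -9*pressure + 22.
Linear in pressure, so extremes are at the endpoints: pressure = 2 gives tensile = 4; pressure = 8 gives tensile = -50.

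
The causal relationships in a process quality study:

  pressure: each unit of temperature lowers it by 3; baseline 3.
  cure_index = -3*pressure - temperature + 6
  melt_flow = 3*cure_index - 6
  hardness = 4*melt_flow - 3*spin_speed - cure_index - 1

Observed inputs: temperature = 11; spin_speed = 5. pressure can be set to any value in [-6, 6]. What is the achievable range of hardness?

-293 to 103

Intervening on pressure fixes its value directly, overriding its dependence on temperature.
Substituting into the cure_index equation gives cure_index = -3*pressure - 5.
Substituting into the melt_flow equation gives melt_flow = -9*pressure - 21.
Substituting into the hardness equation gives hardness = -33*pressure - 95.
Linear in pressure, so extremes are at the endpoints: pressure = -6 gives hardness = 103; pressure = 6 gives hardness = -293.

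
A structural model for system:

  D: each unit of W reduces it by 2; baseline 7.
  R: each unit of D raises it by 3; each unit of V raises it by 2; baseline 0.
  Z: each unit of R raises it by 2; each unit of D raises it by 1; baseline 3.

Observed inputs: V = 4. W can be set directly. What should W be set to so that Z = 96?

W = -2

Substituting into the R equation gives R = -6*W + 29.
Substituting into the Z equation gives Z = -14*W + 68.
Solve -14*W + 68 = 96: W = (96 - 68) / -14 = -2.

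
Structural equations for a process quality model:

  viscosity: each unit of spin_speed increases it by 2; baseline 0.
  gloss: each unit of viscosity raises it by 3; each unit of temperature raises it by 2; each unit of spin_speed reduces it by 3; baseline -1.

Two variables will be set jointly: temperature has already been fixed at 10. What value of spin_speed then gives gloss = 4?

With temperature held at 10:
Substituting into the gloss equation gives gloss = 3*spin_speed + 19.
Solve 3*spin_speed + 19 = 4: spin_speed = (4 - 19) / 3 = -5.

spin_speed = -5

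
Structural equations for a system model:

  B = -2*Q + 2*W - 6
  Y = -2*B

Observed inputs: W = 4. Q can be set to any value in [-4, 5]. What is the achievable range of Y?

Substituting into the B equation gives B = -2*Q + 2.
Substituting into the Y equation gives Y = 4*Q - 4.
Linear in Q, so extremes are at the endpoints: Q = -4 gives Y = -20; Q = 5 gives Y = 16.

-20 to 16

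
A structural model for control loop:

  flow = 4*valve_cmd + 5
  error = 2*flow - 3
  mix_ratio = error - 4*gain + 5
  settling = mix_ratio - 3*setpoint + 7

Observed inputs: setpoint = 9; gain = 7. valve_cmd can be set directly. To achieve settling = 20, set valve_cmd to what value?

valve_cmd = 7

Substituting into the error equation gives error = 8*valve_cmd + 7.
This gives mix_ratio = 8*valve_cmd - 16.
Substituting into the settling equation gives settling = 8*valve_cmd - 36.
Solve 8*valve_cmd - 36 = 20: valve_cmd = (20 + 36) / 8 = 7.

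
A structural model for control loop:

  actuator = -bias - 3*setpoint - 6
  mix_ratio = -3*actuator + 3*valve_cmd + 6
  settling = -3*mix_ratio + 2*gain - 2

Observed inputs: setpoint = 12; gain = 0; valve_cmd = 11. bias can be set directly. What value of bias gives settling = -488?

bias = -1

Substituting into the actuator equation gives actuator = -bias - 42.
So mix_ratio = 3*bias + 165.
Substituting into the settling equation gives settling = -9*bias - 497.
Solve -9*bias - 497 = -488: bias = (-488 + 497) / -9 = -1.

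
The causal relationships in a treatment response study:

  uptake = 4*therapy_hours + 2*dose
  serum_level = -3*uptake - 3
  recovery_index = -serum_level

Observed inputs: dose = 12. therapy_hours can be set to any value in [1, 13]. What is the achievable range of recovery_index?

87 to 231

Substituting into the uptake equation gives uptake = 4*therapy_hours + 24.
So serum_level = -12*therapy_hours - 75.
Substituting into the recovery_index equation gives recovery_index = 12*therapy_hours + 75.
Linear in therapy_hours, so extremes are at the endpoints: therapy_hours = 1 gives recovery_index = 87; therapy_hours = 13 gives recovery_index = 231.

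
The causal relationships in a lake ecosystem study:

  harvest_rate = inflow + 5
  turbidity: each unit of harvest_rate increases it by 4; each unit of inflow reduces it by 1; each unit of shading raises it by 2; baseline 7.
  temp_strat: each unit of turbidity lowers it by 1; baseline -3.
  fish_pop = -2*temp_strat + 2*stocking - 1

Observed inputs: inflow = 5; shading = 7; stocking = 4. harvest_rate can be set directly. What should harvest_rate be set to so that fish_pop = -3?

Intervening on harvest_rate fixes its value directly, overriding its dependence on inflow.
Substituting into the turbidity equation gives turbidity = 4*harvest_rate + 16.
Substituting into the temp_strat equation gives temp_strat = -4*harvest_rate - 19.
Substituting into the fish_pop equation gives fish_pop = 8*harvest_rate + 45.
Solve 8*harvest_rate + 45 = -3: harvest_rate = (-3 - 45) / 8 = -6.

harvest_rate = -6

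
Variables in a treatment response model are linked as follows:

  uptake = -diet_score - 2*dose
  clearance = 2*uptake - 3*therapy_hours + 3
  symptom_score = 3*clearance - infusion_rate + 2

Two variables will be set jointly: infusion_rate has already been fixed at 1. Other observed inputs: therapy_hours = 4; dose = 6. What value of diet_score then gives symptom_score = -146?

With infusion_rate held at 1:
Substituting into the uptake equation gives uptake = -diet_score - 12.
Substituting into the clearance equation gives clearance = -2*diet_score - 33.
Substituting into the symptom_score equation gives symptom_score = -6*diet_score - 98.
Solve -6*diet_score - 98 = -146: diet_score = (-146 + 98) / -6 = 8.

diet_score = 8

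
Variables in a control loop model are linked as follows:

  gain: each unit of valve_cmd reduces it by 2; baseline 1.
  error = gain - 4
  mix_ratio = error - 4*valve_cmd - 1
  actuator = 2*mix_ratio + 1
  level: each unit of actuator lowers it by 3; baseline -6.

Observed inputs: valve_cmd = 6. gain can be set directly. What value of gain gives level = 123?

gain = 7

Intervening on gain fixes its value directly, overriding its dependence on valve_cmd.
Substituting into the mix_ratio equation gives mix_ratio = gain - 29.
Substituting into the actuator equation gives actuator = 2*gain - 57.
This gives level = -6*gain + 165.
Solve -6*gain + 165 = 123: gain = (123 - 165) / -6 = 7.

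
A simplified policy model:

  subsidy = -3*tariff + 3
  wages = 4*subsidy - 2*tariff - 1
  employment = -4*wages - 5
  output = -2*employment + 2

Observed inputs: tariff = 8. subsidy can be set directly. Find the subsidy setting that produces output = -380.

Intervening on subsidy fixes its value directly, overriding its dependence on tariff.
Substituting into the wages equation gives wages = 4*subsidy - 17.
This gives employment = -16*subsidy + 63.
This gives output = 32*subsidy - 124.
Solve 32*subsidy - 124 = -380: subsidy = (-380 + 124) / 32 = -8.

subsidy = -8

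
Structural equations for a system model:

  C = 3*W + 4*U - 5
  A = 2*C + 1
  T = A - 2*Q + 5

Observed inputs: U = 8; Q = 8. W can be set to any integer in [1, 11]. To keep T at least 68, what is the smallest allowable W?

Substituting into the C equation gives C = 3*W + 27.
Substituting into the A equation gives A = 6*W + 55.
Substituting into the T equation gives T = 6*W + 44.
Require 6*W + 44 ≥ 68, so W ≥ 4.
The smallest integer in [1, 11] satisfying this is 4.

W = 4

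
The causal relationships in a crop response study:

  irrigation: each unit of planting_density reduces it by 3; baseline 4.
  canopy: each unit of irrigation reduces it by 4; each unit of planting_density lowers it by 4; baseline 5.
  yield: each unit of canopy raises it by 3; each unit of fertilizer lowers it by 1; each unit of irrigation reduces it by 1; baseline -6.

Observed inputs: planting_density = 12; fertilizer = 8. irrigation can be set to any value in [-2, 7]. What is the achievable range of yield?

-234 to -117

Intervening on irrigation fixes its value directly, overriding its dependence on planting_density.
Substituting into the canopy equation gives canopy = -4*irrigation - 43.
yield becomes -13*irrigation - 143.
Linear in irrigation, so extremes are at the endpoints: irrigation = -2 gives yield = -117; irrigation = 7 gives yield = -234.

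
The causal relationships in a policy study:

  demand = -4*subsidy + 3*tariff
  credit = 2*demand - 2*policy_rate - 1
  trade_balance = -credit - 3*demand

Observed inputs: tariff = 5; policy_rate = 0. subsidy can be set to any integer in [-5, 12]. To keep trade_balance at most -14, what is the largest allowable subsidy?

Substituting into the demand equation gives demand = -4*subsidy + 15.
Substituting into the credit equation gives credit = -8*subsidy + 29.
Substituting into the trade_balance equation gives trade_balance = 20*subsidy - 74.
Require 20*subsidy - 74 ≤ -14, so subsidy ≤ 3.
The largest integer in [-5, 12] satisfying this is 3.

subsidy = 3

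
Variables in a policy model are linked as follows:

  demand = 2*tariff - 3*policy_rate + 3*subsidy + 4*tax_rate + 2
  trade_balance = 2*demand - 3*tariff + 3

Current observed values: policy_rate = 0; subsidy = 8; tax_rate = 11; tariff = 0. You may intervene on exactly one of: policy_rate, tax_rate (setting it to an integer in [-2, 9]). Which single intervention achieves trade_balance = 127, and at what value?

Intervening on policy_rate: trade_balance = -6*policy_rate + 143. Reaching 127 requires policy_rate = 8/3, not an integer.
Intervening on tax_rate: with other inputs at their observed values, trade_balance = 8*tax_rate + 55. Solving for 127 gives tax_rate = 9, within [-2, 9].

set tax_rate = 9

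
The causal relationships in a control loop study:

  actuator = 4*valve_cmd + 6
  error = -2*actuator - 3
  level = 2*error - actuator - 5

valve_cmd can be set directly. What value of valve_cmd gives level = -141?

valve_cmd = 5

Substituting into the error equation gives error = -8*valve_cmd - 15.
Substituting into the level equation gives level = -20*valve_cmd - 41.
Solve -20*valve_cmd - 41 = -141: valve_cmd = (-141 + 41) / -20 = 5.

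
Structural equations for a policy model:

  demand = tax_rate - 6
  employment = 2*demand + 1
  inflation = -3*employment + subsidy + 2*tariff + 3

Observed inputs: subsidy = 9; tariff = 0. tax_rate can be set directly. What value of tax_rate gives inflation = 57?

tax_rate = -2

Substituting into the employment equation gives employment = 2*tax_rate - 11.
This gives inflation = -6*tax_rate + 45.
Solve -6*tax_rate + 45 = 57: tax_rate = (57 - 45) / -6 = -2.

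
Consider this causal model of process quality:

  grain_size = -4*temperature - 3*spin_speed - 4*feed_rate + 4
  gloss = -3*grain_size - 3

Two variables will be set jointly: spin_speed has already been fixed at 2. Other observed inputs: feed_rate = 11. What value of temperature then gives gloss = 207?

With spin_speed held at 2:
Substituting into the grain_size equation gives grain_size = -4*temperature - 46.
This gives gloss = 12*temperature + 135.
Solve 12*temperature + 135 = 207: temperature = (207 - 135) / 12 = 6.

temperature = 6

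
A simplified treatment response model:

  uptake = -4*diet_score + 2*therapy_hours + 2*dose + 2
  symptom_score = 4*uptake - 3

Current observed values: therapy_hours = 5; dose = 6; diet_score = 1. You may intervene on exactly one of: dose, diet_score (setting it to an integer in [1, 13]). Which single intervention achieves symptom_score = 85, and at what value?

Intervening on dose: with other inputs at their observed values, symptom_score = 8*dose + 29. Solving for 85 gives dose = 7, within [1, 13].
Intervening on diet_score: symptom_score = -16*diet_score + 93. Reaching 85 requires diet_score = 1/2, not an integer.

set dose = 7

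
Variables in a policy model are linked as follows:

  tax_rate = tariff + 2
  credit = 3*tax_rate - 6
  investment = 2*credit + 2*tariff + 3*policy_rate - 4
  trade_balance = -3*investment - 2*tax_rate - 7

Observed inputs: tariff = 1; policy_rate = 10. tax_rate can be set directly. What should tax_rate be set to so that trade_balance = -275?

tax_rate = 11

Intervening on tax_rate fixes its value directly, overriding its dependence on tariff.
Substituting into the investment equation gives investment = 6*tax_rate + 16.
So trade_balance = -20*tax_rate - 55.
Solve -20*tax_rate - 55 = -275: tax_rate = (-275 + 55) / -20 = 11.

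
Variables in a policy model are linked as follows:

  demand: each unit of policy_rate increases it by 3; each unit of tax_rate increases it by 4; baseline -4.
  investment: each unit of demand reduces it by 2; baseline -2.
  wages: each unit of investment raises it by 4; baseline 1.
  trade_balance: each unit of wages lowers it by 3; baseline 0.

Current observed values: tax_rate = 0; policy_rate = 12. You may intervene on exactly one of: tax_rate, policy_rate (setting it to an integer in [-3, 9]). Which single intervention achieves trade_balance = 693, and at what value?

Intervening on tax_rate: with other inputs at their observed values, trade_balance = 96*tax_rate + 789. Solving for 693 gives tax_rate = -1, within [-3, 9].
Intervening on policy_rate: trade_balance = 72*policy_rate - 75. Reaching 693 requires policy_rate = 32/3, not an integer.

set tax_rate = -1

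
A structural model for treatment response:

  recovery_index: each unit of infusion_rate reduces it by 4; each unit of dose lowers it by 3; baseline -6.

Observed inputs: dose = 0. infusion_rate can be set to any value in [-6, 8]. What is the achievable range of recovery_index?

-38 to 18

Substituting into the recovery_index equation gives recovery_index = -4*infusion_rate - 6.
Linear in infusion_rate, so extremes are at the endpoints: infusion_rate = -6 gives recovery_index = 18; infusion_rate = 8 gives recovery_index = -38.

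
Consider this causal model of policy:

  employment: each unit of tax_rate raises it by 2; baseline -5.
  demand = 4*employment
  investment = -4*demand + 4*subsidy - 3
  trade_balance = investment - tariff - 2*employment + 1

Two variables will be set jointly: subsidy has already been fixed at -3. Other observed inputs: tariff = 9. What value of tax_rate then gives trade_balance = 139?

With subsidy held at -3:
Substituting into the demand equation gives demand = 8*tax_rate - 20.
investment becomes -32*tax_rate + 65.
Substituting into the trade_balance equation gives trade_balance = -36*tax_rate + 67.
Solve -36*tax_rate + 67 = 139: tax_rate = (139 - 67) / -36 = -2.

tax_rate = -2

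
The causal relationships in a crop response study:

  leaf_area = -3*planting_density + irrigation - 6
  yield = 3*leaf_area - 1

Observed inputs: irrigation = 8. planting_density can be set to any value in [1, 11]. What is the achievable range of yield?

Substituting into the leaf_area equation gives leaf_area = -3*planting_density + 2.
So yield = -9*planting_density + 5.
Linear in planting_density, so extremes are at the endpoints: planting_density = 1 gives yield = -4; planting_density = 11 gives yield = -94.

-94 to -4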